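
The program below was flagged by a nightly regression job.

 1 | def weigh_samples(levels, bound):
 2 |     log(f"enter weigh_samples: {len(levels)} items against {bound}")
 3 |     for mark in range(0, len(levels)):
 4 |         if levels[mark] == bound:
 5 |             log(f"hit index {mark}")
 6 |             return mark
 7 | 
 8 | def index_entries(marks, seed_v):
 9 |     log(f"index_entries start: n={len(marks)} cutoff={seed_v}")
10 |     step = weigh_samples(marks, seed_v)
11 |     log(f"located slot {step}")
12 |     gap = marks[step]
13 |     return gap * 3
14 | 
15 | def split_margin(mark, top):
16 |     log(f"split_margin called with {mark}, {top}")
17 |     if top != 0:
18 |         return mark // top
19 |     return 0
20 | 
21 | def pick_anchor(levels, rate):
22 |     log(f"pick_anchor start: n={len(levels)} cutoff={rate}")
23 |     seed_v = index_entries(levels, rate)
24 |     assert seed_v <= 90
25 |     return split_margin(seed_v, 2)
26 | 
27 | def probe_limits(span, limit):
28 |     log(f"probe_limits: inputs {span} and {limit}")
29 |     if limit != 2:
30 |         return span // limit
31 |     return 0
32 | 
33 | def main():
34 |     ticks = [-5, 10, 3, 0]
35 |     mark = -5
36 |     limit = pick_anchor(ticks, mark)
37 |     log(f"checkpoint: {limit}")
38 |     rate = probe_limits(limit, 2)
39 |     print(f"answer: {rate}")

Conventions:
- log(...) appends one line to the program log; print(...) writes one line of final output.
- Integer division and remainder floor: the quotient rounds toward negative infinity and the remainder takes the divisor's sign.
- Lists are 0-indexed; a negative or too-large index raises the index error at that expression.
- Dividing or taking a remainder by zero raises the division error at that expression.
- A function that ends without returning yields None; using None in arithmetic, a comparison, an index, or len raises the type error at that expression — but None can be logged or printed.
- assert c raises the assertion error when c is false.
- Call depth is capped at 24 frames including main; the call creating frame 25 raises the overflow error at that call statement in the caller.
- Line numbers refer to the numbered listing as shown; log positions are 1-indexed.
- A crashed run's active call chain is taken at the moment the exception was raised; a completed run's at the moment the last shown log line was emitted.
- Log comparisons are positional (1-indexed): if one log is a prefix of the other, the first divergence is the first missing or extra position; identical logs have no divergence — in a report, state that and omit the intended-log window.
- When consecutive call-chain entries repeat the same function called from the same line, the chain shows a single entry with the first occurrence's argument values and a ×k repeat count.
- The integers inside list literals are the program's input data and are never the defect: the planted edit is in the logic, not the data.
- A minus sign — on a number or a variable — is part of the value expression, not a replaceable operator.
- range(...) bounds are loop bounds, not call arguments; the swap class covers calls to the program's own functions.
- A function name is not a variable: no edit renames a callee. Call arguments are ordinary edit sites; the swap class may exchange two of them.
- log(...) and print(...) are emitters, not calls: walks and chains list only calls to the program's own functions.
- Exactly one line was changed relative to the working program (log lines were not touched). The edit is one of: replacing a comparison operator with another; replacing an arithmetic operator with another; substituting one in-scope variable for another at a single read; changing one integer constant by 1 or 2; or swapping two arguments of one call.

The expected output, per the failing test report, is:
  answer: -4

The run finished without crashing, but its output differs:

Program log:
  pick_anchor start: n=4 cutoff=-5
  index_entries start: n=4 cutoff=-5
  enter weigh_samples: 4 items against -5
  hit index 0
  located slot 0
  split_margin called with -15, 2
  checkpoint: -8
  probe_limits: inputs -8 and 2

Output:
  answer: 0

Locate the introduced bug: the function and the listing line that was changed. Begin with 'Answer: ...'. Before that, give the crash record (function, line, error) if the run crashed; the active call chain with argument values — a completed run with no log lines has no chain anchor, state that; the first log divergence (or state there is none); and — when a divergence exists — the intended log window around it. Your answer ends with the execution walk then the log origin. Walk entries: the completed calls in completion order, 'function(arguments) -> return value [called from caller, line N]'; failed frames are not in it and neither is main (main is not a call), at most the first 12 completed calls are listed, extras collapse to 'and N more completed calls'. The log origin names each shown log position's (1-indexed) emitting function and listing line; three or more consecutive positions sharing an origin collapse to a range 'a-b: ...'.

Answer: the defect is in probe_limits at line 29.
Key observation: No log line changed; the fault shows up purely in the output.
Call chain: main -> probe_limits(-8, 2) (called at line 38).
First divergence: none; the two logs match at every position.
Execution walk:
  weigh_samples([-5, 10, 3, 0], -5) -> 0  [called from index_entries, line 10]
  index_entries([-5, 10, 3, 0], -5) -> -15  [called from pick_anchor, line 23]
  split_margin(-15, 2) -> -8  [called from pick_anchor, line 25]
  pick_anchor([-5, 10, 3, 0], -5) -> -8  [called from main, line 36]
  probe_limits(-8, 2) -> 0  [called from main, line 38]
Log origins:
  1: emitted by pick_anchor (line 22)
  2: emitted by index_entries (line 9)
  3: emitted by weigh_samples (line 2)
  4: emitted by weigh_samples (line 5)
  5: emitted by index_entries (line 11)
  6: emitted by split_margin (line 16)
  7: emitted by main (line 37)
  8: emitted by probe_limits (line 28)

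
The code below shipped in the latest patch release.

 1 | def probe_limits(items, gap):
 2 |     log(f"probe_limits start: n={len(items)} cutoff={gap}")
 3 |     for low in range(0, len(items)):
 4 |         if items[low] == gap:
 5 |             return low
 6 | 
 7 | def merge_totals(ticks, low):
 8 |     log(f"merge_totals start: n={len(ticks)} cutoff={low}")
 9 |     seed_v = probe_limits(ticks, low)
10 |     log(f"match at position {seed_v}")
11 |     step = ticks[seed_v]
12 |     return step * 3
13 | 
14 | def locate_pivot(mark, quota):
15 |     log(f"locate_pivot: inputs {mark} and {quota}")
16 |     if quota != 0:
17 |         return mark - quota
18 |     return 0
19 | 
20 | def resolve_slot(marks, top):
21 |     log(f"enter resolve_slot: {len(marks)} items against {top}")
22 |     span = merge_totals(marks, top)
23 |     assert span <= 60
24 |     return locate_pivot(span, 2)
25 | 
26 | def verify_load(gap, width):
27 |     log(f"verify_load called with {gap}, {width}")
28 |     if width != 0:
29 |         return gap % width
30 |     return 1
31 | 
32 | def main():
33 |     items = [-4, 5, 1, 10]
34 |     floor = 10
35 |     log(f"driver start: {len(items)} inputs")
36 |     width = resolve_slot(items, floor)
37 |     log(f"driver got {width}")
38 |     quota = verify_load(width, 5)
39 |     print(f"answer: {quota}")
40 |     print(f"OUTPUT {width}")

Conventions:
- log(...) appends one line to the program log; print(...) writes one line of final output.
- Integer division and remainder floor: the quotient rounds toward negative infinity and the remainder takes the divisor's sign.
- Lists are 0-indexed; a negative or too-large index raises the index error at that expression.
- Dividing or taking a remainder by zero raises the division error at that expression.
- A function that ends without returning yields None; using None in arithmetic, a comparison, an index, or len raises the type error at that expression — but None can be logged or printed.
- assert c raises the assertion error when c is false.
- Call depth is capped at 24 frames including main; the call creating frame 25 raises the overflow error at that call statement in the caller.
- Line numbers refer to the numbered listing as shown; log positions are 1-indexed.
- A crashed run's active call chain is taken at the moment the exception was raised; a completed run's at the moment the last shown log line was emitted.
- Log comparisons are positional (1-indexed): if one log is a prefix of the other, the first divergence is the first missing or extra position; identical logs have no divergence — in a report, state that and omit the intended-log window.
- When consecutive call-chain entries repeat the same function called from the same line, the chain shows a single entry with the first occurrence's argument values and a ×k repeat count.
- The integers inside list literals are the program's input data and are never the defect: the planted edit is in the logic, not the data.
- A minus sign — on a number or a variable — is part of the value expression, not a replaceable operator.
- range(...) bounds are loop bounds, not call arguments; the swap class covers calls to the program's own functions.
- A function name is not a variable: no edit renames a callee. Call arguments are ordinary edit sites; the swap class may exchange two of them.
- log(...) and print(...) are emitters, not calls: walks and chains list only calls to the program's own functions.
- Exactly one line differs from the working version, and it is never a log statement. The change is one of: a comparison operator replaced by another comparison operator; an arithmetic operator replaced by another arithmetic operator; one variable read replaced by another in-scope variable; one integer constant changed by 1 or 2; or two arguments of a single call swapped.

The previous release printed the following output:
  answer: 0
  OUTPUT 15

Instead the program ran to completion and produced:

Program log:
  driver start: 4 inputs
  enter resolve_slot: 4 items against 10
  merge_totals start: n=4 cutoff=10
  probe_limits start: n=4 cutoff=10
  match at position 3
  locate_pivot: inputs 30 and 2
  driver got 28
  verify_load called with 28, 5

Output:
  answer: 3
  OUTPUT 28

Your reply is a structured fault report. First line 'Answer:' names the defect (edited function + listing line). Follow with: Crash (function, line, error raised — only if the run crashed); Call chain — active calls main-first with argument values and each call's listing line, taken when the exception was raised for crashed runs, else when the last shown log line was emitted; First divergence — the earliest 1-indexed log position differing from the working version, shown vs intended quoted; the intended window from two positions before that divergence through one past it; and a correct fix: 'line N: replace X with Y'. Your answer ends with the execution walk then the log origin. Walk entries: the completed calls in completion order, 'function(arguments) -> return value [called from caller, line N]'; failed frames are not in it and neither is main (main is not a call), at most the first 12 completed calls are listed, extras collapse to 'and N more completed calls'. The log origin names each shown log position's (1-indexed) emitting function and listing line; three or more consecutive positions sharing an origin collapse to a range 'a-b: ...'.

Answer: the defect is in locate_pivot at line 17.
Key observation: The log first diverges at position 7: the faulty run prints 'driver got 28' where the working version prints 'driver got 15'.
Call chain: main -> verify_load(28, 5) (called at line 38).
First divergence: position 7 — the shown line 'driver got 28' should read 'driver got 15'.
Intended log window:
  5: match at position 3
  6: locate_pivot: inputs 30 and 2
  7: driver got 15
  8: verify_load called with 15, 5
Execution walk:
  probe_limits([-4, 5, 1, 10], 10) -> 3  [called from merge_totals, line 9]
  merge_totals([-4, 5, 1, 10], 10) -> 30  [called from resolve_slot, line 22]
  locate_pivot(30, 2) -> 28  [called from resolve_slot, line 24]
  resolve_slot([-4, 5, 1, 10], 10) -> 28  [called from main, line 36]
  verify_load(28, 5) -> 3  [called from main, line 38]
Log origins:
  1: logged in main at line 35
  2: logged in resolve_slot at line 21
  3: logged in merge_totals at line 8
  4: logged in probe_limits at line 2
  5: logged in merge_totals at line 10
  6: logged in locate_pivot at line 15
  7: logged in main at line 37
  8: logged in verify_load at line 27
A correct fix: line 17: replace `-` with `//`.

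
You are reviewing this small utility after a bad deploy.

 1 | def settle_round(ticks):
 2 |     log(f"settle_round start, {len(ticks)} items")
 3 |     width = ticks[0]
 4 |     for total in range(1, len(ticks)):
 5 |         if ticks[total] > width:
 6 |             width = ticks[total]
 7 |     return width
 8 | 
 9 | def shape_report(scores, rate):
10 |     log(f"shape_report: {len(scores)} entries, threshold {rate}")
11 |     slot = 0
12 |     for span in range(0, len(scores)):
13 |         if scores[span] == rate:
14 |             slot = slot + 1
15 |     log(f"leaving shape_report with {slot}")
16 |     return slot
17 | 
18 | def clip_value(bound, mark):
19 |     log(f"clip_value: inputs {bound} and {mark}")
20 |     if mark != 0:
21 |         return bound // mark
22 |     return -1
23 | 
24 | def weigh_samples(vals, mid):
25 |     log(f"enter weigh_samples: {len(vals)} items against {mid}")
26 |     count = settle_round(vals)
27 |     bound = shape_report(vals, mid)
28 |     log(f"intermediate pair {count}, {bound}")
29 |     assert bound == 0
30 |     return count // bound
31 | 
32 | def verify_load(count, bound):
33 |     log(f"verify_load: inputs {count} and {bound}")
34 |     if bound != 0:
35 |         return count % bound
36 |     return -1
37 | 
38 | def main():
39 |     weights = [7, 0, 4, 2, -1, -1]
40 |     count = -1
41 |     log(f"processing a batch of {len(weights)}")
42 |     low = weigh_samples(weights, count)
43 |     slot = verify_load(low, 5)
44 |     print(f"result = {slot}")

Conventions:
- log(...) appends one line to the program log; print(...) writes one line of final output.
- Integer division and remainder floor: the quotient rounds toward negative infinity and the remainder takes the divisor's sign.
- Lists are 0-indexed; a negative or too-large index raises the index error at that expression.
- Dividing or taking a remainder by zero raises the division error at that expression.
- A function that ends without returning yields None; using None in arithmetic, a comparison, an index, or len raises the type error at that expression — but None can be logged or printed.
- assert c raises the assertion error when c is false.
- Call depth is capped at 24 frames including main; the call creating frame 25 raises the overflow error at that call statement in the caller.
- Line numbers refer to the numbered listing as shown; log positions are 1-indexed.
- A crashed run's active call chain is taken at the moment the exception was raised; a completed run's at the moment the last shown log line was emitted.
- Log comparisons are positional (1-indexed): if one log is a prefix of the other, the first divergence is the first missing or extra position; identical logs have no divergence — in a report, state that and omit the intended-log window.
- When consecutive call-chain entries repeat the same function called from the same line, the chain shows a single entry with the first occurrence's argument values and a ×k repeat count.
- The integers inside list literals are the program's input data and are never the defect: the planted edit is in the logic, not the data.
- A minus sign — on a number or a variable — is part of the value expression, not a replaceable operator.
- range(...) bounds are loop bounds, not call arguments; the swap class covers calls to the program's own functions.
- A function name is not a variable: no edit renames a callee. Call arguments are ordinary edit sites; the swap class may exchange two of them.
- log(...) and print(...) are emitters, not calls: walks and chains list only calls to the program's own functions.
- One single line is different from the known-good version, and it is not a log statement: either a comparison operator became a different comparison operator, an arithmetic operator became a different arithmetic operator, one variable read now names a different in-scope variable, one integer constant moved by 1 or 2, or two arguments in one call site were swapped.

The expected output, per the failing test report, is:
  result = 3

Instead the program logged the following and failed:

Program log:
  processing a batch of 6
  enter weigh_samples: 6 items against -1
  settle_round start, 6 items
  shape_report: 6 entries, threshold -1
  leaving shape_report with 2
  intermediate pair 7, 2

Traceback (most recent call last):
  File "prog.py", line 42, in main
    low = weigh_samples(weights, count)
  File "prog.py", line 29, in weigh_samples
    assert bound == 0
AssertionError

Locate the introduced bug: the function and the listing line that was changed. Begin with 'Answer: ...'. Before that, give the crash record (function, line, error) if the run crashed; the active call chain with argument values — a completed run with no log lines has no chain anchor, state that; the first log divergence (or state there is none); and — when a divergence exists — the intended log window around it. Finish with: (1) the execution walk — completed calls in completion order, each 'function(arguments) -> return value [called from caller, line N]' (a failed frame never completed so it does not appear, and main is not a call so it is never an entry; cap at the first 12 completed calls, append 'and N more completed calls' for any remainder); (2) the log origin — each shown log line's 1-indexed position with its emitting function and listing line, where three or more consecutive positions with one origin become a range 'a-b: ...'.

Answer: the defect is in weigh_samples at line 29.
Core observation: After 6 matching log lines the faulty run goes silent, while the working version continues with 'verify_load: inputs 3 and 5'.
Crash: weigh_samples, line 29, AssertionError.
Call chain: main -> weigh_samples([7, 0, 4, 2, -1, -1], -1) (called at line 42).
First divergence: position 7 — the faulty run's log ends after 6 lines; the working version continues with 'verify_load: inputs 3 and 5'.
Intended log window:
  5: leaving shape_report with 2
  6: intermediate pair 7, 2
  7: verify_load: inputs 3 and 5
Execution walk:
  settle_round([7, 0, 4, 2, -1, -1]) -> 7  [called from weigh_samples, line 26]
  shape_report([7, 0, 4, 2, -1, -1], -1) -> 2  [called from weigh_samples, line 27]
Log origin:
  1: emitted by main (line 41)
  2: emitted by weigh_samples (line 25)
  3: emitted by settle_round (line 2)
  4: emitted by shape_report (line 10)
  5: emitted by shape_report (line 15)
  6: emitted by weigh_samples (line 28)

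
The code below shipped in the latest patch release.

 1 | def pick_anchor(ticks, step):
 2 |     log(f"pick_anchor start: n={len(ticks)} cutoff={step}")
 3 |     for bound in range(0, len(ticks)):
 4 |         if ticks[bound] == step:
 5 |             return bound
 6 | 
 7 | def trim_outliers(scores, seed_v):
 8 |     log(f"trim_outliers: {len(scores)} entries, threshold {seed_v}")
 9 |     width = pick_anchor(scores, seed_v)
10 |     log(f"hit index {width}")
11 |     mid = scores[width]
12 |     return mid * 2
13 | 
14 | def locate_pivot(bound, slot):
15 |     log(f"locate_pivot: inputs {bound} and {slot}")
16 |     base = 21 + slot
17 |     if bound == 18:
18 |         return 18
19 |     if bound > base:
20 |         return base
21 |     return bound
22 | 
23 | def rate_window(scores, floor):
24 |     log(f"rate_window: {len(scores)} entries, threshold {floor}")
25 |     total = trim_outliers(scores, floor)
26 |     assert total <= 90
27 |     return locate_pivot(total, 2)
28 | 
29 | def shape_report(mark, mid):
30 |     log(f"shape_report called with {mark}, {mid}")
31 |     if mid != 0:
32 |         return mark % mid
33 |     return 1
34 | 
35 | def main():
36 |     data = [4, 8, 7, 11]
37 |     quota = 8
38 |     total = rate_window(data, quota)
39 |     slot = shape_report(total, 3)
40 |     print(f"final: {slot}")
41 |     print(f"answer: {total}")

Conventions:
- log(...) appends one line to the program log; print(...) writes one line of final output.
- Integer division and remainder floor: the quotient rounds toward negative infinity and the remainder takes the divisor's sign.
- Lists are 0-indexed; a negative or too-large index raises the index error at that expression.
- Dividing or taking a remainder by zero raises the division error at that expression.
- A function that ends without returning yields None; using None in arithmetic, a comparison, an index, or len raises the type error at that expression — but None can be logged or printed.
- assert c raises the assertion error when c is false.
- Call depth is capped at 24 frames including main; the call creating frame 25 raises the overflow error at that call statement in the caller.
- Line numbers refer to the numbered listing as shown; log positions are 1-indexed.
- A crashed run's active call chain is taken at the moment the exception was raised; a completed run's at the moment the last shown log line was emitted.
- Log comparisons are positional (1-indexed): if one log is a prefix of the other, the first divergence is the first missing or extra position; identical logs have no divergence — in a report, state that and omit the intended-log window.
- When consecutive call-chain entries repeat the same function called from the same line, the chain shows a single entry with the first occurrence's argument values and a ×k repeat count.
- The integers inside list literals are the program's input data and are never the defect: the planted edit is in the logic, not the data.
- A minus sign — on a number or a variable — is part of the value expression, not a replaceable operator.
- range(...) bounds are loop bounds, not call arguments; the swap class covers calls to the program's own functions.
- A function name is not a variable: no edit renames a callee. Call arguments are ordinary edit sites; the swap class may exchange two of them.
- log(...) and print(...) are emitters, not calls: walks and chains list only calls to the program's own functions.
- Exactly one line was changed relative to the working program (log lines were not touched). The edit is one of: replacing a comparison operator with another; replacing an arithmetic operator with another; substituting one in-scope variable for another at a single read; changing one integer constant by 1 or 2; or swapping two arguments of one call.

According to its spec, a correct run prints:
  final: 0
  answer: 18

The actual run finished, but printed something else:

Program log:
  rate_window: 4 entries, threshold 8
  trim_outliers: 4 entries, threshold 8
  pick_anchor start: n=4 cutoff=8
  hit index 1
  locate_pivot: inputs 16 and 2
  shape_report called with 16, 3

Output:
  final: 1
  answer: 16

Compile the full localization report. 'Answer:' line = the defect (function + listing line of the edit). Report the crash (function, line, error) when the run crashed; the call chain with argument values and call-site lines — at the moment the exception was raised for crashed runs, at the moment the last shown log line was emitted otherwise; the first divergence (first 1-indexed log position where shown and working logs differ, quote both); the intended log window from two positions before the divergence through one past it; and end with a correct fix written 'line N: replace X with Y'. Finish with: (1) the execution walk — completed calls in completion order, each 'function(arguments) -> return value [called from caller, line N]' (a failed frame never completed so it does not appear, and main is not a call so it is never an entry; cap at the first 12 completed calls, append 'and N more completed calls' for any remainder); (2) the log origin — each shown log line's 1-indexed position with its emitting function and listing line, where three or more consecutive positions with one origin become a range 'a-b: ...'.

Answer: the defect is in locate_pivot at line 17.
The tell: Everything matches until log position 6, which reads 'shape_report called with 16, 3' in place of 'shape_report called with 18, 3'.
Call chain: main -> shape_report(16, 3) (called at line 39).
First divergence: at position 6 the run shows 'shape_report called with 16, 3' where the working version logs 'shape_report called with 18, 3'.
Intended log window:
  4: hit index 1
  5: locate_pivot: inputs 16 and 2
  6: shape_report called with 18, 3
Execution walk:
  pick_anchor([4, 8, 7, 11], 8) -> 1  [called from trim_outliers, line 9]
  trim_outliers([4, 8, 7, 11], 8) -> 16  [called from rate_window, line 25]
  locate_pivot(16, 2) -> 16  [called from rate_window, line 27]
  rate_window([4, 8, 7, 11], 8) -> 16  [called from main, line 38]
  shape_report(16, 3) -> 1  [called from main, line 39]
Origin of each log line:
  1 — rate_window, line 24
  2 — trim_outliers, line 8
  3 — pick_anchor, line 2
  4 — trim_outliers, line 10
  5 — locate_pivot, line 15
  6 — shape_report, line 30
A correct fix: line 17: replace `==` with `<`.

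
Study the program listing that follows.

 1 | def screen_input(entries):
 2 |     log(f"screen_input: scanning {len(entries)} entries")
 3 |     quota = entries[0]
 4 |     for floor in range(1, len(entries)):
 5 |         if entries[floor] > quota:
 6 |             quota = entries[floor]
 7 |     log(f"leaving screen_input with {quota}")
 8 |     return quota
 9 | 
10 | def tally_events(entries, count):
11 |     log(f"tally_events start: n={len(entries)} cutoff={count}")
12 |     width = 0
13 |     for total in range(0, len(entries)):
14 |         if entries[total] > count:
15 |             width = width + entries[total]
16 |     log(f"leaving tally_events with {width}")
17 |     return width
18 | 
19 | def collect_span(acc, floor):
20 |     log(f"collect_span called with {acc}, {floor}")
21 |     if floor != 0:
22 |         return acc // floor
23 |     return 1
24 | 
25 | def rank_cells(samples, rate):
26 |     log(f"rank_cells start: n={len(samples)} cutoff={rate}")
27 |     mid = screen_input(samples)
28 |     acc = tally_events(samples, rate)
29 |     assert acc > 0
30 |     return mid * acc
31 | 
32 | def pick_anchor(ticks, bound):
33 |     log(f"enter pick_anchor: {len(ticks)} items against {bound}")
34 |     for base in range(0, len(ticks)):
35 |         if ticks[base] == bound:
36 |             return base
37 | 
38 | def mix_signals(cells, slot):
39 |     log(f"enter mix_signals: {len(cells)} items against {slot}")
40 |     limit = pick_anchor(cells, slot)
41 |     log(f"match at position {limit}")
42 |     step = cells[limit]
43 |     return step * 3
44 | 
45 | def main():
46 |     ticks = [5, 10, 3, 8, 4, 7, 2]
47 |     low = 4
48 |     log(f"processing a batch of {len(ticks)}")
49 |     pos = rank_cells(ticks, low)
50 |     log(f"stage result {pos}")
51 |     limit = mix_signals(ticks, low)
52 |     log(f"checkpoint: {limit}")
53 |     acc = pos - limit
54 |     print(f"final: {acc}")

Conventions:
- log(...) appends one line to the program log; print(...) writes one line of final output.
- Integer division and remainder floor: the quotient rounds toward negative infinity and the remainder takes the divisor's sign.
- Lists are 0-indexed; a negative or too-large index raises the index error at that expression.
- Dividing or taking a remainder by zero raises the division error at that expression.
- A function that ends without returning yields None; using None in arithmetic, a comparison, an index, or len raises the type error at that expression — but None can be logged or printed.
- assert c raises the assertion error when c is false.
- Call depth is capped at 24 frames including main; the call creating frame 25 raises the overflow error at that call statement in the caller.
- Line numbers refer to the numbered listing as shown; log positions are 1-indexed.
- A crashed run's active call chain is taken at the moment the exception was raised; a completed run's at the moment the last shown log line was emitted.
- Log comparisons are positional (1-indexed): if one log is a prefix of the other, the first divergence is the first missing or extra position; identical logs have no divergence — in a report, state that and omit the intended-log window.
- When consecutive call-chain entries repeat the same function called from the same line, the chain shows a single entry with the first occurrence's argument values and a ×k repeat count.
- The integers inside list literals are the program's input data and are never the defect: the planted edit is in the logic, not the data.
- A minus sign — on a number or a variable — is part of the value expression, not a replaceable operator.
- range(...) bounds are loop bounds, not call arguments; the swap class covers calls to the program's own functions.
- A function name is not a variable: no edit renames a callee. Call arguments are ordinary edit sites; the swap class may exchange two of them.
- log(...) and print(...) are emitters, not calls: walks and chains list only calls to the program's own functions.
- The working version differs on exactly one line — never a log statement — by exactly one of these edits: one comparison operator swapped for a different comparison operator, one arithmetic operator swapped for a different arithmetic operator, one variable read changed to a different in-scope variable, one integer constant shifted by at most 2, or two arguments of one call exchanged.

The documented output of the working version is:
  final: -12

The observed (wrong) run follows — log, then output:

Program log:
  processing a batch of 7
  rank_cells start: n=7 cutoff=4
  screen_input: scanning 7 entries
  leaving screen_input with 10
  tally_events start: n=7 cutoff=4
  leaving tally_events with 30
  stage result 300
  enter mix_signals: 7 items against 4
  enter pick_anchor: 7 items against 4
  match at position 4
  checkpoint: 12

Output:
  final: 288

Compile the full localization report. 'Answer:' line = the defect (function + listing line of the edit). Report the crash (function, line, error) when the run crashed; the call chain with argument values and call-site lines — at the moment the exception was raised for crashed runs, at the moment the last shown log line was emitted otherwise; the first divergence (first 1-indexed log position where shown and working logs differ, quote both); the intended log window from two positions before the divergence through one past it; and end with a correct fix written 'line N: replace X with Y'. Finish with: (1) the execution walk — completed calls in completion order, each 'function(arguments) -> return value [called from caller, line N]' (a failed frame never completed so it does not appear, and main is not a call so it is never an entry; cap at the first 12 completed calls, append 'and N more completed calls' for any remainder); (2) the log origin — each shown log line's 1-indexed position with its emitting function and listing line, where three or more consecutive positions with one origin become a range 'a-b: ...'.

Answer: the defect is in rank_cells at line 30.
Key fact: Everything matches until log position 7, which reads 'stage result 300' in place of 'stage result 0'.
Call chain: main.
First divergence: position 7; shown 'stage result 300' vs intended 'stage result 0'.
Intended log window:
  5: tally_events start: n=7 cutoff=4
  6: leaving tally_events with 30
  7: stage result 0
  8: enter mix_signals: 7 items against 4
Execution walk:
  screen_input([5, 10, 3, 8, 4, 7, 2]) -> 10  [called from rank_cells, line 27]
  tally_events([5, 10, 3, 8, 4, 7, 2], 4) -> 30  [called from rank_cells, line 28]
  rank_cells([5, 10, 3, 8, 4, 7, 2], 4) -> 300  [called from main, line 49]
  pick_anchor([5, 10, 3, 8, 4, 7, 2], 4) -> 4  [called from mix_signals, line 40]
  mix_signals([5, 10, 3, 8, 4, 7, 2], 4) -> 12  [called from main, line 51]
Origin of each log line:
  1: emitted by main (line 48)
  2: emitted by rank_cells (line 26)
  3: emitted by screen_input (line 2)
  4: emitted by screen_input (line 7)
  5: emitted by tally_events (line 11)
  6: emitted by tally_events (line 16)
  7: emitted by main (line 50)
  8: emitted by mix_signals (line 39)
  9: emitted by pick_anchor (line 33)
  10: emitted by mix_signals (line 41)
  11: emitted by main (line 52)
A correct fix: line 30: replace `*` with `//`.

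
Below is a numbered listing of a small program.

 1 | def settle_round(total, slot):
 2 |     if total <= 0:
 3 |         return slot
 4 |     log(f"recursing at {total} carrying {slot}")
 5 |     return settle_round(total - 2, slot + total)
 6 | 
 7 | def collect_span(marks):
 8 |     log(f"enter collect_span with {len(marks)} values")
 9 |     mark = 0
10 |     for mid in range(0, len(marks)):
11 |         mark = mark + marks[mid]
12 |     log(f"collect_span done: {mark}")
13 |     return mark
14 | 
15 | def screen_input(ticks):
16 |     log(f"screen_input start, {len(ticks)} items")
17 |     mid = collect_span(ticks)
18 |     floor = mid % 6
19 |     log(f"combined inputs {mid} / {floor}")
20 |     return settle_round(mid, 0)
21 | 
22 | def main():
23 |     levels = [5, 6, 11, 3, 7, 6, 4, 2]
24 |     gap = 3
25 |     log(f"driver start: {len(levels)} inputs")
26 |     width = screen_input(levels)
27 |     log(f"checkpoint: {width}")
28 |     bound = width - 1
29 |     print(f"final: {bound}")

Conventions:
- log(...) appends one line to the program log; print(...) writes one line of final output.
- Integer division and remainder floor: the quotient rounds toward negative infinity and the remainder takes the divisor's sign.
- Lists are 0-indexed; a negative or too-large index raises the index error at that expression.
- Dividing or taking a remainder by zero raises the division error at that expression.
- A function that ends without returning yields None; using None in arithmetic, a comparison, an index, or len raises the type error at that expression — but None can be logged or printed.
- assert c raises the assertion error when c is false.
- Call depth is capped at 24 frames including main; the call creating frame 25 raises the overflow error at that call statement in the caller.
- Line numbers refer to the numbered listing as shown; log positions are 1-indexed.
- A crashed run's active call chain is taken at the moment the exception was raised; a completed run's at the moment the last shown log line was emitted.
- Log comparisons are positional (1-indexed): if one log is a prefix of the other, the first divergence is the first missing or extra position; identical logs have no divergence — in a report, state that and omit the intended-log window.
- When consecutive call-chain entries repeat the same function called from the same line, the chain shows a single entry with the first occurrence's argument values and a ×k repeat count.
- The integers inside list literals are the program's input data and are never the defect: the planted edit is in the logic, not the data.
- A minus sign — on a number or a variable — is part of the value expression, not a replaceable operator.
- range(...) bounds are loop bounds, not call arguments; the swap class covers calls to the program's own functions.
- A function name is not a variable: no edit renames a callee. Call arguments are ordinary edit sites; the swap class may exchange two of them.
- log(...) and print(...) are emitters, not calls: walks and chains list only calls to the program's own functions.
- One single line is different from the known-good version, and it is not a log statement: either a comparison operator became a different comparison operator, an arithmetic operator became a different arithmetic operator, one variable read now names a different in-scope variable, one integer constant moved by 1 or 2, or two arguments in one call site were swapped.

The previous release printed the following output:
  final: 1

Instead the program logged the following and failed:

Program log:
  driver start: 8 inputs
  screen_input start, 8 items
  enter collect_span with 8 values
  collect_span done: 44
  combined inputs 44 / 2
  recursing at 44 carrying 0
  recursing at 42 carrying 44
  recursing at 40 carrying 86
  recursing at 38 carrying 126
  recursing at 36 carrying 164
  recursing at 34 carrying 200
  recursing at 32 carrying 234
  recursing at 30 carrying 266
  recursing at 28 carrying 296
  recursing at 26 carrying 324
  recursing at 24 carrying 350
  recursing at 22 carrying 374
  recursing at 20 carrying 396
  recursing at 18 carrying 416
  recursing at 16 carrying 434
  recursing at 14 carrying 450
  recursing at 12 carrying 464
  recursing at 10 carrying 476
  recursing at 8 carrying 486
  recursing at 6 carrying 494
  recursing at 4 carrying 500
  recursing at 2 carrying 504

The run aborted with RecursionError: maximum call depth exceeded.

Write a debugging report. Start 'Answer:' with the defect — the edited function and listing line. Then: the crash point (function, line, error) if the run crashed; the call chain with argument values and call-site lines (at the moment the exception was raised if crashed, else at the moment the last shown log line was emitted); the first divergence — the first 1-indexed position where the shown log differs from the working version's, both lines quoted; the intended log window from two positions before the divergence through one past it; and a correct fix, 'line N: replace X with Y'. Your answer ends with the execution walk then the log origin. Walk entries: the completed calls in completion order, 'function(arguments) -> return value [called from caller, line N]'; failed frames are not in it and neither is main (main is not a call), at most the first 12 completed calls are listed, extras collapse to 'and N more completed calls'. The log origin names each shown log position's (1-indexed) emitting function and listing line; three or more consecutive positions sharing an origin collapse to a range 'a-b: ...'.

Answer: the defect is in screen_input at line 20.
The tell: The earliest visible damage is log position 6 — 'recursing at 44 carrying 0' rather than the intended 'recursing at 2 carrying 0'.
Crash: settle_round, line 5, RecursionError.
Call chain: main -> screen_input([5, 6, 11, 3, 7, 6, 4, 2]) (called at line 26) -> settle_round(44, 0) (called at line 20) -> settle_round(42, 44) (called at line 5) ×21.
First divergence: position 6; shown 'recursing at 44 carrying 0' vs intended 'recursing at 2 carrying 0'.
Intended log window:
  4: collect_span done: 44
  5: combined inputs 44 / 2
  6: recursing at 2 carrying 0
  7: checkpoint: 2
Execution walk:
  collect_span([5, 6, 11, 3, 7, 6, 4, 2]) -> 44  [called from screen_input, line 17]
Log origins:
  1 — main, line 25
  2 — screen_input, line 16
  3 — collect_span, line 8
  4 — collect_span, line 12
  5 — screen_input, line 19
  6-27 — settle_round, line 4
A correct fix: line 20: replace `mid` with `floor`.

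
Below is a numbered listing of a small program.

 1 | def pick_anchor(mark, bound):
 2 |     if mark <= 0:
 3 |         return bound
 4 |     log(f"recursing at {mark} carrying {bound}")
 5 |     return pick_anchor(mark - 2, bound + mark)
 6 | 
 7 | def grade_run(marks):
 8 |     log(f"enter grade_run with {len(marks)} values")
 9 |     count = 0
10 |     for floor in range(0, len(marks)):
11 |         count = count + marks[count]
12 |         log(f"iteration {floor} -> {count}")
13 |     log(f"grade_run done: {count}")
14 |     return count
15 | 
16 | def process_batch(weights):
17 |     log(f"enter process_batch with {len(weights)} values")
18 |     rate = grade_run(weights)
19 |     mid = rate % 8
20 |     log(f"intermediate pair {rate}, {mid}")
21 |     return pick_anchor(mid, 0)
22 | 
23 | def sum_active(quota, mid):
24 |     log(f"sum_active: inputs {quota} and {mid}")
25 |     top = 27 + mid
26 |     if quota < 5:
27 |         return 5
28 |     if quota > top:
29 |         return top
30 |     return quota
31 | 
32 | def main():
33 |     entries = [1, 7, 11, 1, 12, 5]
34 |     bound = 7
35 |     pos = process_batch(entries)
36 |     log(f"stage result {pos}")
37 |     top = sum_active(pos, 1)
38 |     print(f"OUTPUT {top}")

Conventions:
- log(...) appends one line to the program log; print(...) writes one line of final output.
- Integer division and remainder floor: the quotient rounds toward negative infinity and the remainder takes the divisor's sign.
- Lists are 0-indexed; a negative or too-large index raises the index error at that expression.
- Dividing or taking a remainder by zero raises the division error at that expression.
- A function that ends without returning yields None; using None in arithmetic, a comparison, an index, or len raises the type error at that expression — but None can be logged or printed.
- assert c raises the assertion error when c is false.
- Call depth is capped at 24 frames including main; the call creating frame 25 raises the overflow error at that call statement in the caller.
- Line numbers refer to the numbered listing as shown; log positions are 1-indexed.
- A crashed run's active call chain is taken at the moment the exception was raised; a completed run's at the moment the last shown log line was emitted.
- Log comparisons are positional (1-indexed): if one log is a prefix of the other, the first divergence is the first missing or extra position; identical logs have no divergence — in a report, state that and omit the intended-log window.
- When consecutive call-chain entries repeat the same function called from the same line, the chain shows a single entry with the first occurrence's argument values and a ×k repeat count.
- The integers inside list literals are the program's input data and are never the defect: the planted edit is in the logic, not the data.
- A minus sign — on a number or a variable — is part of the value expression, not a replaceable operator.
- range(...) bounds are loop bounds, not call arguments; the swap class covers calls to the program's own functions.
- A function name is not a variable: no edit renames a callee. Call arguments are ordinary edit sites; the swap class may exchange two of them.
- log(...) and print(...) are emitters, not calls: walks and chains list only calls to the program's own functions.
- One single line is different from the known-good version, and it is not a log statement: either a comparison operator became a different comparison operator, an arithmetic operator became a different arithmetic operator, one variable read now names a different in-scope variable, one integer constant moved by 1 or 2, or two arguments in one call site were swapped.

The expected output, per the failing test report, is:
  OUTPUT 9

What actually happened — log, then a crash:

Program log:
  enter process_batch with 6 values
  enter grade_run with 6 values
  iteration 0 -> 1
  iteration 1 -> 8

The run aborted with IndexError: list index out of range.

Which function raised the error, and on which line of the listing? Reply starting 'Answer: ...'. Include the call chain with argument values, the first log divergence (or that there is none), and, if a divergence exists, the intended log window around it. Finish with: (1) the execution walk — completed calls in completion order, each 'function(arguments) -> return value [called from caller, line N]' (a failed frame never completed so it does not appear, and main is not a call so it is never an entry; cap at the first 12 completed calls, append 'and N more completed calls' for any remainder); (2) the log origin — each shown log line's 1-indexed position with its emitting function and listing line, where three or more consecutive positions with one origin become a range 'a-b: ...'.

Answer: the error was raised in grade_run, line 11.
The tell: A complete run would log 'iteration 2 -> 19' next, but this one stopped at 4 lines.
Call chain: main -> process_batch([1, 7, 11, 1, 12, 5]) (called at line 35) -> grade_run([1, 7, 11, 1, 12, 5]) (called at line 18).
First divergence: position 5 — after 4 matching lines the faulty run goes silent; intended next line 'iteration 2 -> 19'.
Intended log window:
  3: iteration 0 -> 1
  4: iteration 1 -> 8
  5: iteration 2 -> 19
  6: iteration 3 -> 20
Execution walk:
  (no call completed)
Origin of each log line:
  1: logged in process_batch at line 17
  2: logged in grade_run at line 8
  3: logged in grade_run at line 12
  4: logged in grade_run at line 12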